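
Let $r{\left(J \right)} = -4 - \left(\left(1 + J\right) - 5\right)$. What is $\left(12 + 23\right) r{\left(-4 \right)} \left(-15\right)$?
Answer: $-2100$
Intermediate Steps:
$r{\left(J \right)} = - J$ ($r{\left(J \right)} = -4 - \left(-4 + J\right) = - J$)
$\left(12 + 23\right) r{\left(-4 \right)} \left(-15\right) = \left(12 + 23\right) \left(\left(-1\right) \left(-4\right)\right) \left(-15\right) = 35 \cdot 4 \left(-15\right) = 140 \left(-15\right) = -2100$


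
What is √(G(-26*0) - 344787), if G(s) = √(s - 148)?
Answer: √(-344787 + 2*I*√37) ≈ 0.01 + 587.19*I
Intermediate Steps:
G(s) = √(-148 + s)
√(G(-26*0) - 344787) = √(√(-148 - 26*0) - 344787) = √(√(-148 + 0) - 344787) = √(√(-148) - 344787) = √(2*I*√37 - 344787) = √(-344787 + 2*I*√37)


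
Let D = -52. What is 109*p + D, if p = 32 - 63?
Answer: -3431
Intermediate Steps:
p = -31
109*p + D = 109*(-31) - 52 = -3379 - 52 = -3431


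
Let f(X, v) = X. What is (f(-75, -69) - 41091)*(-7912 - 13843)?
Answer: 895566330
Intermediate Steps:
(f(-75, -69) - 41091)*(-7912 - 13843) = (-75 - 41091)*(-7912 - 13843) = -41166*(-21755) = 895566330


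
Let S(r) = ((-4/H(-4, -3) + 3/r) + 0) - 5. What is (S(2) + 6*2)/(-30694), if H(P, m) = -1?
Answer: -25/61388 ≈ -0.00040725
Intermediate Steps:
S(r) = -1 + 3/r (S(r) = ((-4/(-1) + 3/r) + 0) - 5 = ((-4*(-1) + 3/r) + 0) - 5 = ((4 + 3/r) + 0) - 5 = (4 + 3/r) - 5 = -1 + 3/r)
(S(2) + 6*2)/(-30694) = ((3 - 1*2)/2 + 6*2)/(-30694) = ((3 - 2)/2 + 12)*(-1/30694) = ((1/2)*1 + 12)*(-1/30694) = (1/2 + 12)*(-1/30694) = (25/2)*(-1/30694) = -25/61388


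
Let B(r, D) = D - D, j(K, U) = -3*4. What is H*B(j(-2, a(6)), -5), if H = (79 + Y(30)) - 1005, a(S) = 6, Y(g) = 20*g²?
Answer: 0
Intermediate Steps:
j(K, U) = -12
B(r, D) = 0
H = 17074 (H = (79 + 20*30²) - 1005 = (79 + 20*900) - 1005 = (79 + 18000) - 1005 = 18079 - 1005 = 17074)
H*B(j(-2, a(6)), -5) = 17074*0 = 0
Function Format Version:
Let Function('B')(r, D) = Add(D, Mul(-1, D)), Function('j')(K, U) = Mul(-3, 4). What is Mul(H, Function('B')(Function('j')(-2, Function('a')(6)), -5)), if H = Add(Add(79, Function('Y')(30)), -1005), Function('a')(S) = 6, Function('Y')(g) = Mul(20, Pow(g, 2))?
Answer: 0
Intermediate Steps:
Function('j')(K, U) = -12
Function('B')(r, D) = 0
H = 17074 (H = Add(Add(79, Mul(20, Pow(30, 2))), -1005) = Add(Add(79, Mul(20, 900)), -1005) = Add(Add(79, 18000), -1005) = Add(18079, -1005) = 17074)
Mul(H, Function('B')(Function('j')(-2, Function('a')(6)), -5)) = Mul(17074, 0) = 0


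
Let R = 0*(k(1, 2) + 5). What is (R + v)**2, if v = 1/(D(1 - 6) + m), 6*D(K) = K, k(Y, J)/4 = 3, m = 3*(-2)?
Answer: 36/1681 ≈ 0.021416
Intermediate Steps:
m = -6
k(Y, J) = 12 (k(Y, J) = 4*3 = 12)
R = 0 (R = 0*(12 + 5) = 0*17 = 0)
D(K) = K/6
v = -6/41 (v = 1/((1 - 6)/6 - 6) = 1/((1/6)*(-5) - 6) = 1/(-5/6 - 6) = 1/(-41/6) = -6/41 ≈ -0.14634)
(R + v)**2 = (0 - 6/41)**2 = (-6/41)**2 = 36/1681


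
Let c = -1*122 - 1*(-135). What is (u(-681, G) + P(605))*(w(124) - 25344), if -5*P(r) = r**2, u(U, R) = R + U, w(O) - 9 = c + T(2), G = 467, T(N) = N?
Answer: 1858969080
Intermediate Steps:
c = 13 (c = -122 + 135 = 13)
w(O) = 24 (w(O) = 9 + (13 + 2) = 9 + 15 = 24)
P(r) = -r**2/5
(u(-681, G) + P(605))*(w(124) - 25344) = ((467 - 681) - 1/5*605**2)*(24 - 25344) = (-214 - 1/5*366025)*(-25320) = (-214 - 73205)*(-25320) = -73419*(-25320) = 1858969080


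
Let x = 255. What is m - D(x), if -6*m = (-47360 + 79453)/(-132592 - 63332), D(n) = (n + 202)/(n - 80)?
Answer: -531607333/205720200 ≈ -2.5841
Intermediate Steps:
D(n) = (202 + n)/(-80 + n)
m = 32093/1175544 (m = -(-47360 + 79453)/(6*(-132592 - 63332)) = -32093/(6*(-195924)) = -32093*(-1)/(6*195924) = -⅙*(-32093/195924) = 32093/1175544 ≈ 0.027301)
m - D(x) = 32093/1175544 - (202 + 255)/(-80 + 255) = 32093/1175544 - 457/175 = -531607333/205720200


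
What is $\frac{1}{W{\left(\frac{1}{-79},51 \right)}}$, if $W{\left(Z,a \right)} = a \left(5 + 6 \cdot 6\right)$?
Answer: $\frac{1}{2091} \approx 0.00047824$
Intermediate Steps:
$W{\left(Z,a \right)} = 41 a$ ($W{\left(Z,a \right)} = a \left(5 + 36\right) = a 41 = 41 a$)
$\frac{1}{W{\left(\frac{1}{-79},51 \right)}} = \frac{1}{41 \cdot 51} = \frac{1}{2091}$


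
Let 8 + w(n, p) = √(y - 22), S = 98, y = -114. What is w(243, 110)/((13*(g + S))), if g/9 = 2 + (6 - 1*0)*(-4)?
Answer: 2/325 - I*√34/650 ≈ 0.0061538 - 0.0089707*I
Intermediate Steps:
g = -198 (g = 9*(2 + (6 - 1*0)*(-4)) = 9*(2 + (6 + 0)*(-4)) = 9*(2 + 6*(-4)) = 9*(2 - 24) = 9*(-22) = -198)
w(n, p) = -8 + 2*I*√34 (w(n, p) = -8 + √(-114 - 22) = -8 + √(-136) = -8 + 2*I*√34)
w(243, 110)/((13*(g + S))) = (-8 + 2*I*√34)/((13*(-198 + 98))) = (-8 + 2*I*√34)/((13*(-100))) = (-8 + 2*I*√34)/(-1300) = (-8 + 2*I*√34)*(-1/1300) = 2/325 - I*√34/650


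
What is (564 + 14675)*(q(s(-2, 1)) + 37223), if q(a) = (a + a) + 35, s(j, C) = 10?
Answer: 568079442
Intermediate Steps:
q(a) = 35 + 2*a (q(a) = 2*a + 35 = 35 + 2*a)
(564 + 14675)*(q(s(-2, 1)) + 37223) = (564 + 14675)*((35 + 2*10) + 37223) = 15239*((35 + 20) + 37223) = 15239*(55 + 37223) = 15239*37278 = 568079442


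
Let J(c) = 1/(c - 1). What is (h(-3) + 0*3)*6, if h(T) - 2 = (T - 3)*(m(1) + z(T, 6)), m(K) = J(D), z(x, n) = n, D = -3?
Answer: -195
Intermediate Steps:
J(c) = 1/(-1 + c)
m(K) = -¼ (m(K) = 1/(-1 - 3) = 1/(-4) = -¼)
h(T) = -61/4 + 23*T/4 (h(T) = 2 + (T - 3)*(-¼ + 6) = 2 + (-3 + T)*(23/4) = 2 + (-69/4 + 23*T/4) = -61/4 + 23*T/4)
(h(-3) + 0*3)*6 = ((-61/4 + (23/4)*(-3)) + 0*3)*6 = ((-61/4 - 69/4) + 0)*6 = (-65/2 + 0)*6 = -65/2*6 = -195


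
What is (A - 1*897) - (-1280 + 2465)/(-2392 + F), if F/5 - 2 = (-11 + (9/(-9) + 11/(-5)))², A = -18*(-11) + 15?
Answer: -4692471/6869 ≈ -683.14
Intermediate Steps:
A = 213 (A = 198 + 15 = 213)
F = 5091/5 (F = 10 + 5*(-11 + (9/(-9) + 11/(-5)))² = 10 + 5*(-11 + (9*(-⅑) + 11*(-⅕)))² = 10 + 5*(-11 + (-1 - 11/5))² = 10 + 5*(-11 - 16/5)² = 10 + 5*(-71/5)² = 10 + 5*(5041/25) = 10 + 5041/5 = 5091/5 ≈ 1018.2)
(A - 1*897) - (-1280 + 2465)/(-2392 + F) = (213 - 1*897) - (-1280 + 2465)/(-2392 + 5091/5) = (213 - 897) - 1185/(-6869/5) = -684 - 1185*(-5)/6869 = -684 - 1*(-5925/6869) = -684 + 5925/6869 = -4692471/6869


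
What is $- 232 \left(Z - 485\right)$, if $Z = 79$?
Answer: $94192$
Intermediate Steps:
$- 232 \left(Z - 485\right) = - 232 \left(79 - 485\right) = \left(-232\right) \left(-406\right) = 94192$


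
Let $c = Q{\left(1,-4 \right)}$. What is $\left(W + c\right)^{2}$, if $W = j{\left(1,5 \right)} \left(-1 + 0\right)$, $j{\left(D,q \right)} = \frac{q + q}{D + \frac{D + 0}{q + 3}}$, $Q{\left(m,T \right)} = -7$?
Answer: $\frac{20449}{81} \approx 252.46$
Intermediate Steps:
$c = -7$
$j{\left(D,q \right)} = \frac{2 q}{D + \frac{D}{3 + q}}$
$W = - \frac{80}{9}$ ($W = 2 \cdot 5 \cdot 1^{-1} \frac{1}{4 + 5} \left(3 + 5\right) \left(-1 + 0\right) = 2 \cdot 5 \cdot 1 \cdot \frac{1}{9} \cdot 8 \left(-1\right) = \frac{80}{9} \left(-1\right) = - \frac{80}{9} \approx -8.8889$)
$\left(W + c\right)^{2} = \left(- \frac{80}{9} - 7\right)^{2} = \left(- \frac{143}{9}\right)^{2} = \frac{20449}{81}$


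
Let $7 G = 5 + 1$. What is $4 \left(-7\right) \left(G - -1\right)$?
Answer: $-52$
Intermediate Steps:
$G = \frac{6}{7}$ ($G = \frac{5 + 1}{7} = \frac{1}{7} \cdot 6 = \frac{6}{7} \approx 0.85714$)
$4 \left(-7\right) \left(G - -1\right) = 4 \left(-7\right) \left(\frac{6}{7} - -1\right) = - 28 \left(\frac{6}{7} + 1\right) = \left(-28\right) \frac{13}{7} = -52$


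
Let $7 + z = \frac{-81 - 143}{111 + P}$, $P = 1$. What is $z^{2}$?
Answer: $81$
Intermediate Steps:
$z = -9$ ($z = -7 + \frac{-81 - 143}{111 + 1} = -7 - \frac{224}{112} = -7 - 2 = -9$)
$z^{2} = \left(-9\right)^{2} = 81$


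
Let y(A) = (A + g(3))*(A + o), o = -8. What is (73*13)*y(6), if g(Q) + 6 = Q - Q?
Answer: 0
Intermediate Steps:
g(Q) = -6 (g(Q) = -6 + (Q - Q) = -6 + 0 = -6)
y(A) = (-8 + A)*(-6 + A) (y(A) = (A - 6)*(A - 8) = (-6 + A)*(-8 + A) = (-8 + A)*(-6 + A))
(73*13)*y(6) = (73*13)*(48 + 6**2 - 14*6) = 949*(48 + 36 - 84) = 949*0 = 0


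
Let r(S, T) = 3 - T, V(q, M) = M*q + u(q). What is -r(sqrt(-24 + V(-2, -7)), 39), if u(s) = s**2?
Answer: 36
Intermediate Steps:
V(q, M) = q**2 + M*q (V(q, M) = M*q + q**2 = q**2 + M*q)
-r(sqrt(-24 + V(-2, -7)), 39) = -(3 - 1*39) = -(3 - 39) = -1*(-36) = 36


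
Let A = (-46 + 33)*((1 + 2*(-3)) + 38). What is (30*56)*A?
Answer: -720720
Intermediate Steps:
A = -429 (A = -13*((1 - 6) + 38) = -13*(-5 + 38) = -13*33 = -429)
(30*56)*A = (30*56)*(-429) = 1680*(-429) = -720720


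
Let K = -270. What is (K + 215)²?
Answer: 3025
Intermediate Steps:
(K + 215)² = (-270 + 215)² = (-55)² = 3025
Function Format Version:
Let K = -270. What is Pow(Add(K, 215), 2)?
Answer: 3025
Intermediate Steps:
Pow(Add(K, 215), 2) = Pow(Add(-270, 215), 2) = Pow(-55, 2) = 3025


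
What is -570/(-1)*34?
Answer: 19380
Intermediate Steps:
-570/(-1)*34 = -570*(-1)*34 = -38*(-15)*34 = 570*34 = 19380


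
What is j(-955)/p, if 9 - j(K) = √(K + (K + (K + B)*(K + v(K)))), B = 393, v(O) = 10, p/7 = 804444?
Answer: 3/1877036 - √132295/2815554 ≈ -0.00012759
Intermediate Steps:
p = 5631108 (p = 7*804444 = 5631108)
j(K) = 9 - √(2*K + (10 + K)*(393 + K)) (j(K) = 9 - √(K + (K + (K + 393)*(K + 10))) = 9 - √(K + (K + (393 + K)*(10 + K))) = 9 - √(K + (K + (10 + K)*(393 + K))) = 9 - √(2*K + (10 + K)*(393 + K)))
j(-955)/p = (9 - √(3930 + (-955)² + 405*(-955)))/5631108 = (9 - √(3930 + 912025 - 386775))*(1/5631108) = (9 - √529180)*(1/5631108) = (9 - 2*√132295)*(1/5631108) = 3/1877036 - √132295/2815554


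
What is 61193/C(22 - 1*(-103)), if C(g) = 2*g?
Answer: 61193/250 ≈ 244.77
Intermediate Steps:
61193/C(22 - 1*(-103)) = 61193/((2*(22 - 1*(-103)))) = 61193/((2*(22 + 103))) = 61193/((2*125)) = 61193/250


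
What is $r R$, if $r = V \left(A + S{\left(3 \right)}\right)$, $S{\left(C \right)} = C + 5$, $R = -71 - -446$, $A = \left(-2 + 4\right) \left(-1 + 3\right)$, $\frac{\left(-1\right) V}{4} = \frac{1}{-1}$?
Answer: $18000$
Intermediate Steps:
$V = 4$ ($V = - \frac{4}{-1} = \left(-4\right) \left(-1\right) = 4$)
$A = 4$ ($A = 2 \cdot 2 = 4$)
$R = 375$ ($R = -71 + 446 = 375$)
$S{\left(C \right)} = 5 + C$
$r = 48$ ($r = 4 \left(4 + \left(5 + 3\right)\right) = 4 \left(4 + 8\right) = 4 \cdot 12 = 48$)
$r R = 48 \cdot 375 = 18000$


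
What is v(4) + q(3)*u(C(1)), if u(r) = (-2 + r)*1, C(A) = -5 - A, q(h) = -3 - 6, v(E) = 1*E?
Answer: 76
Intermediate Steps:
v(E) = E
q(h) = -9
u(r) = -2 + r
v(4) + q(3)*u(C(1)) = 4 - 9*(-2 + (-5 - 1*1)) = 4 - 9*(-2 + (-5 - 1)) = 4 - 9*(-2 - 6) = 4 - 9*(-8) = 4 + 72 = 76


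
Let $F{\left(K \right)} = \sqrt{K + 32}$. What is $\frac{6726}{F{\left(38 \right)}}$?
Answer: $\frac{3363 \sqrt{70}}{35} \approx 803.91$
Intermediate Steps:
$F{\left(K \right)} = \sqrt{32 + K}$
$\frac{6726}{F{\left(38 \right)}} = \frac{6726}{\sqrt{32 + 38}} = \frac{6726}{\sqrt{70}} = 6726 \frac{\sqrt{70}}{70} = \frac{3363 \sqrt{70}}{35}$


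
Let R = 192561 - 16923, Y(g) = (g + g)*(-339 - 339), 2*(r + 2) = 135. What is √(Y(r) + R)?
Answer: 2*√21705 ≈ 294.65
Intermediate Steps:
r = 131/2 (r = -2 + (½)*135 = -2 + 135/2 = 131/2 ≈ 65.500)
Y(g) = -1356*g (Y(g) = (2*g)*(-678) = -1356*g)
R = 175638
√(Y(r) + R) = √(-1356*131/2 + 175638) = √(-88818 + 175638) = √86820 = 2*√21705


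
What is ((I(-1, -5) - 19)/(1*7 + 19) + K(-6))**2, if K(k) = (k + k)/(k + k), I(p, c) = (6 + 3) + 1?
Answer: 289/676 ≈ 0.42752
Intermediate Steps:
I(p, c) = 10 (I(p, c) = 9 + 1 = 10)
K(k) = 1 (K(k) = (2*k)/((2*k)) = (2*k)*(1/(2*k)) = 1)
((I(-1, -5) - 19)/(1*7 + 19) + K(-6))**2 = ((10 - 19)/(1*7 + 19) + 1)**2 = (-9/(7 + 19) + 1)**2 = (-9/26 + 1)**2 = (17/26)**2 = 289/676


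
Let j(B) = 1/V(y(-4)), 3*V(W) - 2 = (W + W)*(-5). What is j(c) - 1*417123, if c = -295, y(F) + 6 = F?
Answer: -14182181/34 ≈ -4.1712e+5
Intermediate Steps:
y(F) = -6 + F
V(W) = ⅔ - 10*W/3 (V(W) = ⅔ + ((W + W)*(-5))/3 = ⅔ + ((2*W)*(-5))/3 = ⅔ + (-10*W)/3 = ⅔ - 10*W/3)
j(B) = 1/34 (j(B) = 1/(⅔ - 10*(-6 - 4)/3) = 1/(⅔ - 10/3*(-10)) = 1/(⅔ + 100/3) = 1/34)
j(c) - 1*417123 = 1/34 - 1*417123 = 1/34 - 417123 = -14182181/34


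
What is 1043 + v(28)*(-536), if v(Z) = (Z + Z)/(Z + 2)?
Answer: 637/15 ≈ 42.467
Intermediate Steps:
v(Z) = 2*Z/(2 + Z) (v(Z) = (2*Z)/(2 + Z) = 2*Z/(2 + Z))
1043 + v(28)*(-536) = 1043 + (2*28/(2 + 28))*(-536) = 1043 + (2*28/30)*(-536) = 1043 + (2*28*(1/30))*(-536) = 1043 + (28/15)*(-536) = 1043 - 15008/15 = 637/15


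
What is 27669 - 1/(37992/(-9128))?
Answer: 131401222/4749 ≈ 27669.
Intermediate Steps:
27669 - 1/(37992/(-9128)) = 27669 - 1/(37992*(-1/9128)) = 27669 - 1/(-4749/1141) = 27669 - 1*(-1141/4749) = 27669 + 1141/4749 = 131401222/4749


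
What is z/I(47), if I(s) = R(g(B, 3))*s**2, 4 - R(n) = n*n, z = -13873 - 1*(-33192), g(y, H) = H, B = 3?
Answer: -19319/11045 ≈ -1.7491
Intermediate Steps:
z = 19319 (z = -13873 + 33192 = 19319)
R(n) = 4 - n**2 (R(n) = 4 - n*n = 4 - n**2)
I(s) = -5*s**2 (I(s) = (4 - 1*3**2)*s**2 = (4 - 1*9)*s**2 = (4 - 9)*s**2 = -5*s**2)
z/I(47) = 19319/((-5*47**2)) = 19319/((-5*2209)) = 19319/(-11045) = 19319*(-1/11045) = -19319/11045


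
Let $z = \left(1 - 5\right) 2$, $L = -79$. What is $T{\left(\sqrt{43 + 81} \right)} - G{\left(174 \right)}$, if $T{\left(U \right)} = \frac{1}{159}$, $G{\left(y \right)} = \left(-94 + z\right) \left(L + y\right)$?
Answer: $\frac{1540711}{159} \approx 9690.0$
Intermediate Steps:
$z = -8$ ($z = \left(-4\right) 2 = -8$)
$G{\left(y \right)} = 8058 - 102 y$ ($G{\left(y \right)} = \left(-94 - 8\right) \left(-79 + y\right) = - 102 \left(-79 + y\right) = 8058 - 102 y$)
$T{\left(U \right)} = \frac{1}{159}$
$T{\left(\sqrt{43 + 81} \right)} - G{\left(174 \right)} = \frac{1}{159} - \left(8058 - 17748\right) = \frac{1}{159} - -9690 = \frac{1}{159} + 9690 = \frac{1540711}{159}$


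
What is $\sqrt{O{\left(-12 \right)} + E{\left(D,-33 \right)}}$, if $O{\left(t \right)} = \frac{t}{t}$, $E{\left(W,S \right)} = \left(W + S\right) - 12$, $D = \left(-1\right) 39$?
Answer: $i \sqrt{83} \approx 9.1104 i$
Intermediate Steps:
$D = -39$
$E{\left(W,S \right)} = -12 + S + W$ ($E{\left(W,S \right)} = \left(S + W\right) - 12 = -12 + S + W$)
$O{\left(t \right)} = 1$
$\sqrt{O{\left(-12 \right)} + E{\left(D,-33 \right)}} = \sqrt{1 - 84} = \sqrt{-83} = i \sqrt{83}$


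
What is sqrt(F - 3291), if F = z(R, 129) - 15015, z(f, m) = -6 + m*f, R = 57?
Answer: I*sqrt(10959) ≈ 104.69*I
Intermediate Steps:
z(f, m) = -6 + f*m
F = -7668 (F = (-6 + 57*129) - 15015 = (-6 + 7353) - 15015 = 7347 - 15015 = -7668)
sqrt(F - 3291) = sqrt(-7668 - 3291) = sqrt(-10959) = I*sqrt(10959)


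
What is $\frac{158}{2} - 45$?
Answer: $34$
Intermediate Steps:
$\frac{158}{2} - 45 = 158 \cdot \frac{1}{2} - 45 = 79 - 45 = 34$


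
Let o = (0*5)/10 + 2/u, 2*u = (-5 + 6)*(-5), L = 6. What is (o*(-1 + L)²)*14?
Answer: -280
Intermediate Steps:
u = -5/2 (u = ((-5 + 6)*(-5))/2 = (1*(-5))/2 = (½)*(-5) = -5/2 ≈ -2.5000)
o = -⅘ (o = (0*5)/10 + 2/(-5/2) = 0*(⅒) + 2*(-⅖) = 0 - ⅘ = -⅘ ≈ -0.80000)
(o*(-1 + L)²)*14 = -4*(-1 + 6)²/5*14 = -⅘*5²*14 = -⅘*25*14 = -20*14 = -280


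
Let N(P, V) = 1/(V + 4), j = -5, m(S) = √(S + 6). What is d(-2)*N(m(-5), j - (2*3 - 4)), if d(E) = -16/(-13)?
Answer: -16/39 ≈ -0.41026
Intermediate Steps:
m(S) = √(6 + S)
d(E) = 16/13 (d(E) = -16*(-1/13) = 16/13)
N(P, V) = 1/(4 + V)
d(-2)*N(m(-5), j - (2*3 - 4)) = 16/(13*(4 + (-5 - (2*3 - 4)))) = 16/(13*(4 + (-5 - (6 - 4)))) = 16/(13*(4 + (-5 - 1*2))) = 16/(13*(4 + (-5 - 2))) = 16/(13*(4 - 7)) = (16/13)/(-3) = (16/13)*(-⅓) = -16/39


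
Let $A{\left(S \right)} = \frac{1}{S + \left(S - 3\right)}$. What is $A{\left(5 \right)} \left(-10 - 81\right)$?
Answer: $-13$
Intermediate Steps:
$A{\left(S \right)} = \frac{1}{-3 + 2 S}$ ($A{\left(S \right)} = \frac{1}{S + \left(S - 3\right)} = \frac{1}{S + \left(-3 + S\right)} = \frac{1}{-3 + 2 S}$)
$A{\left(5 \right)} \left(-10 - 81\right) = \frac{-10 - 81}{-3 + 2 \cdot 5} = \frac{1}{-3 + 10} \left(-91\right) = \frac{1}{7} \left(-91\right) = -13$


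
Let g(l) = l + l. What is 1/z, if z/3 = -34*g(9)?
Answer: -1/1836 ≈ -0.00054466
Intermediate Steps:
g(l) = 2*l
z = -1836 (z = 3*(-68*9) = 3*(-34*18) = 3*(-612) = -1836)
1/z = 1/(-1836) = -1/1836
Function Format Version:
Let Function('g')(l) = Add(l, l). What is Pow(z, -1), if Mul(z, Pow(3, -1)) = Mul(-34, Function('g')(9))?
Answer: Rational(-1, 1836) ≈ -0.00054466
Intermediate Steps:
Function('g')(l) = Mul(2, l)
z = -1836 (z = Mul(3, Mul(-34, Mul(2, 9))) = Mul(3, Mul(-34, 18)) = Mul(3, -612) = -1836)
Pow(z, -1) = Pow(-1836, -1) = Rational(-1, 1836)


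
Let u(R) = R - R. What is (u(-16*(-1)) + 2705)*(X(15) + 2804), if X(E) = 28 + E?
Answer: 7701135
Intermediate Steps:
u(R) = 0
(u(-16*(-1)) + 2705)*(X(15) + 2804) = (0 + 2705)*((28 + 15) + 2804) = 2705*(43 + 2804) = 2705*2847 = 7701135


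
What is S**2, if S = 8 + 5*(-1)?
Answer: 9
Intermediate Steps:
S = 3 (S = 8 - 5 = 3)
S**2 = 3**2 = 9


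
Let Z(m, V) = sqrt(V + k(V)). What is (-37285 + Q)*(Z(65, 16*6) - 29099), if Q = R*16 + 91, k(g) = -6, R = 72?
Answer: 1048786158 - 108126*sqrt(10) ≈ 1.0484e+9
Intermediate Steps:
Z(m, V) = sqrt(-6 + V) (Z(m, V) = sqrt(V - 6) = sqrt(-6 + V))
Q = 1243 (Q = 72*16 + 91 = 1152 + 91 = 1243)
(-37285 + Q)*(Z(65, 16*6) - 29099) = (-37285 + 1243)*(sqrt(-6 + 16*6) - 29099) = -36042*(sqrt(-6 + 96) - 29099) = -36042*(sqrt(90) - 29099) = -36042*(3*sqrt(10) - 29099) = -36042*(-29099 + 3*sqrt(10)) = 1048786158 - 108126*sqrt(10)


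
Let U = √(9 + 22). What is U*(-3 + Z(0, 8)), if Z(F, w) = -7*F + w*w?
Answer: 61*√31 ≈ 339.63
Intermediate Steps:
Z(F, w) = w² - 7*F (Z(F, w) = -7*F + w² = w² - 7*F)
U = √31 ≈ 5.5678
U*(-3 + Z(0, 8)) = √31*(-3 + (8² - 7*0)) = √31*(-3 + (64 + 0)) = √31*(-3 + 64) = √31*61 = 61*√31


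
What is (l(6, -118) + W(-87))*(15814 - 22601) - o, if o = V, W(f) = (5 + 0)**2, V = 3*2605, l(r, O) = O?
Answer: 623376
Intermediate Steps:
V = 7815
W(f) = 25 (W(f) = 5**2 = 25)
o = 7815
(l(6, -118) + W(-87))*(15814 - 22601) - o = (-118 + 25)*(15814 - 22601) - 1*7815 = -93*(-6787) - 7815 = 631191 - 7815 = 623376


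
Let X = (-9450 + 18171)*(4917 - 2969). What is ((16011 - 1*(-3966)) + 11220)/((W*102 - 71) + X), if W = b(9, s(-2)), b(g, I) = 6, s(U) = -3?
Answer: 31197/16989049 ≈ 0.0018363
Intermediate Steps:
X = 16988508 (X = 8721*1948 = 16988508)
W = 6
((16011 - 1*(-3966)) + 11220)/((W*102 - 71) + X) = ((16011 - 1*(-3966)) + 11220)/((6*102 - 71) + 16988508) = ((16011 + 3966) + 11220)/((612 - 71) + 16988508) = (19977 + 11220)/(541 + 16988508) = 31197/16989049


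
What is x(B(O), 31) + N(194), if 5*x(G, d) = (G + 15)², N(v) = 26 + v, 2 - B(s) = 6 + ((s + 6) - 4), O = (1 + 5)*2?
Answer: 1109/5 ≈ 221.80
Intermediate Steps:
O = 12 (O = 6*2 = 12)
B(s) = -6 - s (B(s) = 2 - (6 + ((s + 6) - 4)) = 2 - (6 + ((6 + s) - 4)) = 2 - (6 + (2 + s)) = 2 - (8 + s) = 2 + (-8 - s) = -6 - s)
x(G, d) = (15 + G)²/5 (x(G, d) = (G + 15)²/5 = (15 + G)²/5)
x(B(O), 31) + N(194) = (15 + (-6 - 1*12))²/5 + (26 + 194) = (15 + (-6 - 12))²/5 + 220 = (15 - 18)²/5 + 220 = (⅕)*(-3)² + 220 = (⅕)*9 + 220 = 9/5 + 220 = 1109/5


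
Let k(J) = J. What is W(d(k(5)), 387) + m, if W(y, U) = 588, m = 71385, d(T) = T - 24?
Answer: 71973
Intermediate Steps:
d(T) = -24 + T
W(d(k(5)), 387) + m = 588 + 71385 = 71973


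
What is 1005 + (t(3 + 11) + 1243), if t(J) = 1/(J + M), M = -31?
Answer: 38215/17 ≈ 2247.9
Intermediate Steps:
t(J) = 1/(-31 + J) (t(J) = 1/(J - 31) = 1/(-31 + J))
1005 + (t(3 + 11) + 1243) = 1005 + (1/(-31 + (3 + 11)) + 1243) = 1005 + (1/(-31 + 14) + 1243) = 1005 + (1/(-17) + 1243) = 1005 + (-1/17 + 1243) = 1005 + 21130/17 = 38215/17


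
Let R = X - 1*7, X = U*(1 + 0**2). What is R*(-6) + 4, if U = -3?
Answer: 64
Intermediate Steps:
X = -3 (X = -3*(1 + 0**2) = -3*(1 + 0) = -3*1 = -3)
R = -10 (R = -3 - 1*7 = -3 - 7 = -10)
R*(-6) + 4 = -10*(-6) + 4 = 60 + 4 = 64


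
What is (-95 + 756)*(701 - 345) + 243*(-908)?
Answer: 14672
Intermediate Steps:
(-95 + 756)*(701 - 345) + 243*(-908) = 661*356 - 220644 = 235316 - 220644 = 14672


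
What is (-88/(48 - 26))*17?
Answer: -68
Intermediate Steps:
(-88/(48 - 26))*17 = (-88/22)*17 = ((1/22)*(-88))*17 = -4*17 = -68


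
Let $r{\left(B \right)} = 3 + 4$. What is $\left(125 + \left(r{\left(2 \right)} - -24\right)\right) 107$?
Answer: $16692$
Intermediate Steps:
$r{\left(B \right)} = 7$
$\left(125 + \left(r{\left(2 \right)} - -24\right)\right) 107 = \left(125 + \left(7 - -24\right)\right) 107 = \left(125 + \left(7 + 24\right)\right) 107 = \left(125 + 31\right) 107 = 156 \cdot 107 = 16692$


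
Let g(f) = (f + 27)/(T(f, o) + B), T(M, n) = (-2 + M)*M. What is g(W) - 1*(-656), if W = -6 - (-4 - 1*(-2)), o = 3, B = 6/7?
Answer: 114305/174 ≈ 656.92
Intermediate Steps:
B = 6/7 (B = 6*(⅐) = 6/7 ≈ 0.85714)
T(M, n) = M*(-2 + M)
W = -4 (W = -6 - (-4 + 2) = -6 - 1*(-2) = -6 + 2 = -4)
g(f) = (27 + f)/(6/7 + f*(-2 + f)) (g(f) = (f + 27)/(f*(-2 + f) + 6/7) = (27 + f)/(6/7 + f*(-2 + f)))
g(W) - 1*(-656) = 7*(27 - 4)/(6 + 7*(-4)*(-2 - 4)) - 1*(-656) = 7*23/(6 + 7*(-4)*(-6)) + 656 = 7*23/(6 + 168) + 656 = 7*23/174 + 656 = 7*(1/174)*23 + 656 = 161/174 + 656 = 114305/174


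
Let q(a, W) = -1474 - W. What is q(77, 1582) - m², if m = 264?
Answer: -72752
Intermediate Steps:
q(77, 1582) - m² = (-1474 - 1*1582) - 1*264² = (-1474 - 1582) - 1*69696 = -3056 - 69696 = -72752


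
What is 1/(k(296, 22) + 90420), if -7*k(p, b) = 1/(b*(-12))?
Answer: 1848/167096161 ≈ 1.1059e-5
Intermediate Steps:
k(p, b) = 1/(84*b) (k(p, b) = -(-1/(12*b))/7 = -(-1)/(84*b) = 1/(84*b))
1/(k(296, 22) + 90420) = 1/((1/84)/22 + 90420) = 1/((1/84)*(1/22) + 90420) = 1/(1/1848 + 90420) = 1/(167096161/1848) = 1848/167096161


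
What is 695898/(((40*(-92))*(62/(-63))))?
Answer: 21920787/114080 ≈ 192.15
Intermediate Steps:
695898/(((40*(-92))*(62/(-63)))) = 695898/((-228160*(-1)/63)) = 695898/((-3680*(-62/63))) = 695898/(228160/63) = 695898*(63/228160) = 21920787/114080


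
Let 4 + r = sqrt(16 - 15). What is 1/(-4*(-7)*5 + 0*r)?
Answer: 1/140 ≈ 0.0071429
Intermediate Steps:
r = -3 (r = -4 + sqrt(16 - 15) = -4 + sqrt(1) = -4 + 1 = -3)
1/(-4*(-7)*5 + 0*r) = 1/(-4*(-7)*5 + 0*(-3)) = 1/(28*5 + 0) = 1/(140 + 0) = 1/140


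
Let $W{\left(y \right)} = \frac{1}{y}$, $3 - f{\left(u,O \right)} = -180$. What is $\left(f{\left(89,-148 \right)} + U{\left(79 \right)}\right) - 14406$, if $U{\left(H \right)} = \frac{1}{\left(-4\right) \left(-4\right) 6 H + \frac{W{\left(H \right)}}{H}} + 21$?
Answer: $- \frac{672205436249}{47331745} \approx -14202.0$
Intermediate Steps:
$f{\left(u,O \right)} = 183$ ($f{\left(u,O \right)} = 3 - -180 = 3 + 180 = 183$)
$U{\left(H \right)} = 21 + \frac{1}{\frac{1}{H^{2}} + 96 H}$ ($U{\left(H \right)} = \frac{1}{\left(-4\right) \left(-4\right) 6 H + \frac{1}{H H}} + 21 = \frac{1}{16 \cdot 6 H + \frac{1}{H^{2}}} + 21 = \frac{1}{96 H + \frac{1}{H^{2}}} + 21 = \frac{1}{\frac{1}{H^{2}} + 96 H} + 21 = 21 + \frac{1}{\frac{1}{H^{2}} + 96 H}$)
$\left(f{\left(89,-148 \right)} + U{\left(79 \right)}\right) - 14406 = \left(183 + \frac{21 + 79^{2} \left(1 + 2016 \cdot 79\right)}{1 + 96 \cdot 79^{3}}\right) - 14406 = \left(183 + \frac{21 + 6241 \left(1 + 159264\right)}{1 + 96 \cdot 493039}\right) - 14406 = \left(183 + \frac{21 + 6241 \cdot 159265}{1 + 47331744}\right) - 14406 = \left(183 + \frac{21 + 993972865}{47331745}\right) - 14406 = \left(183 + \frac{1}{47331745} \cdot 993972886\right) - 14406 = \left(183 + \frac{993972886}{47331745}\right) - 14406 = \frac{9655682221}{47331745} - 14406 = - \frac{672205436249}{47331745}$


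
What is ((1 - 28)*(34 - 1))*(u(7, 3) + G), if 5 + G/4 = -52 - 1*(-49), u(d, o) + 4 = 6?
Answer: 26730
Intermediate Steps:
u(d, o) = 2 (u(d, o) = -4 + 6 = 2)
G = -32 (G = -20 + 4*(-52 - 1*(-49)) = -20 + 4*(-52 + 49) = -20 + 4*(-3) = -20 - 12 = -32)
((1 - 28)*(34 - 1))*(u(7, 3) + G) = ((1 - 28)*(34 - 1))*(2 - 32) = -27*33*(-30) = -891*(-30) = 26730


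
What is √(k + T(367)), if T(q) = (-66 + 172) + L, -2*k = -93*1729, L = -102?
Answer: √321610/2 ≈ 283.55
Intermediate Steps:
k = 160797/2 (k = -(-93)*1729/2 = -½*(-160797) = 160797/2 ≈ 80399.)
T(q) = 4 (T(q) = (-66 + 172) - 102 = 106 - 102 = 4)
√(k + T(367)) = √(160797/2 + 4) = √(160805/2) = √321610/2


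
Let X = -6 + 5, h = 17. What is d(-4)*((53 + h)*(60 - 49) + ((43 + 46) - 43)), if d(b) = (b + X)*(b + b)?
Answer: 32640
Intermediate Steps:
X = -1
d(b) = 2*b*(-1 + b) (d(b) = (b - 1)*(b + b) = (-1 + b)*(2*b) = 2*b*(-1 + b))
d(-4)*((53 + h)*(60 - 49) + ((43 + 46) - 43)) = (2*(-4)*(-1 - 4))*((53 + 17)*(60 - 49) + ((43 + 46) - 43)) = (2*(-4)*(-5))*(70*11 + (89 - 43)) = 40*(770 + 46) = 40*816 = 32640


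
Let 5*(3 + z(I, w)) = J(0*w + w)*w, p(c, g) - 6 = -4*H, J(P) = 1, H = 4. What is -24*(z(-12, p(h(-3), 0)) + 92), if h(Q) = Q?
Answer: -2088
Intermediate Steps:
p(c, g) = -10 (p(c, g) = 6 - 4*4 = 6 - 16 = -10)
z(I, w) = -3 + w/5 (z(I, w) = -3 + (1*w)/5 = -3 + w/5)
-24*(z(-12, p(h(-3), 0)) + 92) = -24*((-3 + (⅕)*(-10)) + 92) = -24*((-3 - 2) + 92) = -24*(-5 + 92) = -24*87 = -2088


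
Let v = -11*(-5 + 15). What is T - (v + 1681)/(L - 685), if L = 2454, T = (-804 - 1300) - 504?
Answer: -4615123/1769 ≈ -2608.9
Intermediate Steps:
T = -2608 (T = -2104 - 504 = -2608)
v = -110 (v = -11*10 = -110)
T - (v + 1681)/(L - 685) = -2608 - (-110 + 1681)/(2454 - 685) = -2608 - 1571/1769 = -4615123/1769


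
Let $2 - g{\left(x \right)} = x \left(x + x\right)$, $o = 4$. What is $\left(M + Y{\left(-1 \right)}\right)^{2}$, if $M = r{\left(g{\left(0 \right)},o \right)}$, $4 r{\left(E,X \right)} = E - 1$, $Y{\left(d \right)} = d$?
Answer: $\frac{9}{16} \approx 0.5625$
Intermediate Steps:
$g{\left(x \right)} = 2 - 2 x^{2}$ ($g{\left(x \right)} = 2 - x \left(x + x\right) = 2 - x 2 x = 2 - 2 x^{2}$)
$r{\left(E,X \right)} = - \frac{1}{4} + \frac{E}{4}$ ($r{\left(E,X \right)} = \frac{E - 1}{4} = \frac{-1 + E}{4} = - \frac{1}{4} + \frac{E}{4}$)
$M = \frac{1}{4}$ ($M = - \frac{1}{4} + \frac{2 - 2 \cdot 0^{2}}{4} = - \frac{1}{4} + \frac{2 - 0}{4} = - \frac{1}{4} + \frac{2 + 0}{4} = - \frac{1}{4} + \frac{1}{4} \cdot 2 = - \frac{1}{4} + \frac{1}{2} = \frac{1}{4} \approx 0.25$)
$\left(M + Y{\left(-1 \right)}\right)^{2} = \left(\frac{1}{4} - 1\right)^{2} = \left(- \frac{3}{4}\right)^{2} = \frac{9}{16}$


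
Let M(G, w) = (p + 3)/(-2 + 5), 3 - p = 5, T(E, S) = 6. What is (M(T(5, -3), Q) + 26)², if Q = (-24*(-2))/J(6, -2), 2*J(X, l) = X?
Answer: 6241/9 ≈ 693.44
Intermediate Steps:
J(X, l) = X/2
Q = 16 (Q = (-24*(-2))/(((½)*6)) = -4*(-12)/3 = 48*(⅓) = 16)
p = -2 (p = 3 - 1*5 = 3 - 5 = -2)
M(G, w) = ⅓ (M(G, w) = (-2 + 3)/(-2 + 5) = 1/3 = 1*(⅓) = ⅓)
(M(T(5, -3), Q) + 26)² = (⅓ + 26)² = (79/3)² = 6241/9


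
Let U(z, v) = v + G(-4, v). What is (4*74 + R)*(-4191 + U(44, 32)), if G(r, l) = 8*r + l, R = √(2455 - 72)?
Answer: -1231064 - 4159*√2383 ≈ -1.4341e+6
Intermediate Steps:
R = √2383 ≈ 48.816
G(r, l) = l + 8*r
U(z, v) = -32 + 2*v (U(z, v) = v + (v + 8*(-4)) = v + (v - 32) = v + (-32 + v) = -32 + 2*v)
(4*74 + R)*(-4191 + U(44, 32)) = (4*74 + √2383)*(-4191 + (-32 + 2*32)) = (296 + √2383)*(-4191 + (-32 + 64)) = (296 + √2383)*(-4191 + 32) = (296 + √2383)*(-4159) = -1231064 - 4159*√2383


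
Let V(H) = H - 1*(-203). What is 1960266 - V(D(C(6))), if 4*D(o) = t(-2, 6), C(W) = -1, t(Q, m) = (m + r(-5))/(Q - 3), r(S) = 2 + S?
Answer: 39201263/20 ≈ 1.9601e+6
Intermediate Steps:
t(Q, m) = (-3 + m)/(-3 + Q) (t(Q, m) = (m + (2 - 5))/(Q - 3) = (m - 3)/(-3 + Q) = (-3 + m)/(-3 + Q))
D(o) = -3/20 (D(o) = ((-3 + 6)/(-3 - 2))/4 = (3/(-5))/4 = (-1/5*3)/4 = (1/4)*(-3/5) = -3/20)
V(H) = 203 + H (V(H) = H + 203 = 203 + H)
1960266 - V(D(C(6))) = 1960266 - (203 - 3/20) = 1960266 - 1*4057/20 = 1960266 - 4057/20 = 39201263/20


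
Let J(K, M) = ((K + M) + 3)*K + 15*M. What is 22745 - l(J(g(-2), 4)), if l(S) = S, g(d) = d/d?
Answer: 22677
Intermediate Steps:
g(d) = 1
J(K, M) = 15*M + K*(3 + K + M) (J(K, M) = (3 + K + M)*K + 15*M = K*(3 + K + M) + 15*M = 15*M + K*(3 + K + M))
22745 - l(J(g(-2), 4)) = 22745 - (1² + 3*1 + 15*4 + 1*4) = 22745 - (1 + 3 + 60 + 4) = 22745 - 1*68 = 22745 - 68 = 22677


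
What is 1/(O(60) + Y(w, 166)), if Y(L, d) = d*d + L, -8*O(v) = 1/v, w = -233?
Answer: 480/13115039 ≈ 3.6599e-5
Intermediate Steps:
O(v) = -1/(8*v)
Y(L, d) = L + d² (Y(L, d) = d² + L = L + d²)
1/(O(60) + Y(w, 166)) = 1/(-⅛/60 + (-233 + 166²)) = 1/(-⅛*1/60 + (-233 + 27556)) = 1/(-1/480 + 27323) = 1/(13115039/480) = 480/13115039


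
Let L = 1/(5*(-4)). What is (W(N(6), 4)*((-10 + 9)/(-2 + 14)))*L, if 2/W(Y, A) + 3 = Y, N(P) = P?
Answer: 1/360 ≈ 0.0027778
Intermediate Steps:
W(Y, A) = 2/(-3 + Y)
L = -1/20 (L = 1/(-20) = -1/20 ≈ -0.050000)
(W(N(6), 4)*((-10 + 9)/(-2 + 14)))*L = ((2/(-3 + 6))*((-10 + 9)/(-2 + 14)))*(-1/20) = ((2/3)*(-1/12))*(-1/20) = ((2*(⅓))*(-1*1/12))*(-1/20) = ((⅔)*(-1/12))*(-1/20) = -1/18*(-1/20) = 1/360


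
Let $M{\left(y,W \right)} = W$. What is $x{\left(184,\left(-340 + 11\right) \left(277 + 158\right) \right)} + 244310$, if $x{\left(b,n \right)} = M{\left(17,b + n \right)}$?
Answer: $101379$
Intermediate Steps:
$x{\left(b,n \right)} = b + n$
$x{\left(184,\left(-340 + 11\right) \left(277 + 158\right) \right)} + 244310 = \left(184 + \left(-340 + 11\right) \left(277 + 158\right)\right) + 244310 = \left(184 - 143115\right) + 244310 = -142931 + 244310 = 101379$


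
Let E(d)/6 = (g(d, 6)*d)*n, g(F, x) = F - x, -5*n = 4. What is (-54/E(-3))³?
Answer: 125/1728 ≈ 0.072338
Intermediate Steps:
n = -⅘ (n = -⅕*4 = -⅘ ≈ -0.80000)
E(d) = -24*d*(-6 + d)/5 (E(d) = 6*(((d - 1*6)*d)*(-⅘)) = 6*(((d - 6)*d)*(-⅘)) = 6*(((-6 + d)*d)*(-⅘)) = 6*((d*(-6 + d))*(-⅘)) = 6*(-4*d*(-6 + d)/5) = -24*d*(-6 + d)/5)
(-54/E(-3))³ = (-54*(-5/(72*(6 - 1*(-3)))))³ = (-54*(-5/(72*(6 + 3))))³ = (-54/((24/5)*(-3)*9))³ = (-54/(-648/5))³ = (-54*(-5/648))³ = (5/12)³ = 125/1728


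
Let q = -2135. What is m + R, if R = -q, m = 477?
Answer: 2612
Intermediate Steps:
R = 2135 (R = -1*(-2135) = 2135)
m + R = 477 + 2135 = 2612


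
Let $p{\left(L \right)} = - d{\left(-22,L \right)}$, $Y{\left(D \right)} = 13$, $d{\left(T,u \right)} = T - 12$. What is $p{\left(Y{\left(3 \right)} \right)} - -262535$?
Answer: $262569$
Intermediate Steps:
$d{\left(T,u \right)} = -12 + T$ ($d{\left(T,u \right)} = T - 12 = -12 + T$)
$p{\left(L \right)} = 34$ ($p{\left(L \right)} = - (-12 - 22) = \left(-1\right) \left(-34\right) = 34$)
$p{\left(Y{\left(3 \right)} \right)} - -262535 = 34 - -262535 = 34 + 262535 = 262569$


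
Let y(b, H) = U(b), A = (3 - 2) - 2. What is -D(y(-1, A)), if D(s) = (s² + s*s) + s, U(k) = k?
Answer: -1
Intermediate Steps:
A = -1 (A = 1 - 2 = -1)
y(b, H) = b
D(s) = s + 2*s² (D(s) = (s² + s²) + s = 2*s² + s = s + 2*s²)
-D(y(-1, A)) = -(-1)*(1 + 2*(-1)) = -(-1)*(1 - 2) = -(-1)*(-1) = -1*1 = -1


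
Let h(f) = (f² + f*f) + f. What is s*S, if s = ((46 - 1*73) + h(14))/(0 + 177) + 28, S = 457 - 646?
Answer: -336105/59 ≈ -5696.7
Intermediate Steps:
S = -189
h(f) = f + 2*f² (h(f) = (f² + f²) + f = 2*f² + f = f + 2*f²)
s = 5335/177 (s = ((46 - 1*73) + 14*(1 + 2*14))/(0 + 177) + 28 = ((46 - 73) + 14*(1 + 28))/177 + 28 = (-27 + 14*29)*(1/177) + 28 = (-27 + 406)*(1/177) + 28 = 379*(1/177) + 28 = 379/177 + 28 = 5335/177 ≈ 30.141)
s*S = (5335/177)*(-189) = -336105/59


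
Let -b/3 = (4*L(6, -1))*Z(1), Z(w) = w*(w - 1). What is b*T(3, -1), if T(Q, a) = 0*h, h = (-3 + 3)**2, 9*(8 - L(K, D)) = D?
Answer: 0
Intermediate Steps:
L(K, D) = 8 - D/9
Z(w) = w*(-1 + w)
h = 0 (h = 0**2 = 0)
T(Q, a) = 0 (T(Q, a) = 0*0 = 0)
b = 0 (b = -3*4*(8 - 1/9*(-1))*1*(-1 + 1) = -3*4*(8 + 1/9)*1*0 = -3*4*(73/9)*0 = -292*0/3 = -3*0 = 0)
b*T(3, -1) = 0*0 = 0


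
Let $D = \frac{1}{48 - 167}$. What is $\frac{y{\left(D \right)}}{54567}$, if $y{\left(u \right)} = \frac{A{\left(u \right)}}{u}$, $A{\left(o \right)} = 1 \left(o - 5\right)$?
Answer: $\frac{596}{54567} \approx 0.010922$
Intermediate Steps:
$A{\left(o \right)} = -5 + o$ ($A{\left(o \right)} = 1 \left(-5 + o\right) = -5 + o$)
$D = - \frac{1}{119}$ ($D = \frac{1}{-119} = - \frac{1}{119} \approx -0.0084034$)
$y{\left(u \right)} = \frac{-5 + u}{u}$
$\frac{y{\left(D \right)}}{54567} = \frac{\frac{1}{- \frac{1}{119}} \left(-5 - \frac{1}{119}\right)}{54567} = \left(-119\right) \left(- \frac{596}{119}\right) \frac{1}{54567} = 596 \cdot \frac{1}{54567} = \frac{596}{54567}$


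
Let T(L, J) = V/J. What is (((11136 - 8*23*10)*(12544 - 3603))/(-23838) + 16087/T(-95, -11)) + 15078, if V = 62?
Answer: 6456578185/738978 ≈ 8737.2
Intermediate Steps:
T(L, J) = 62/J
(((11136 - 8*23*10)*(12544 - 3603))/(-23838) + 16087/T(-95, -11)) + 15078 = (((11136 - 8*23*10)*(12544 - 3603))/(-23838) + 16087/((62/(-11)))) + 15078 = (((11136 - 184*10)*8941)*(-1/23838) + 16087/((62*(-1/11)))) + 15078 = (((11136 - 1840)*8941)*(-1/23838) + 16087/(-62/11)) + 15078 = ((9296*8941)*(-1/23838) + 16087*(-11/62)) + 15078 = (83115536*(-1/23838) - 176957/62) + 15078 = (-41557768/11919 - 176957/62) + 15078 = -4685732099/738978 + 15078 = 6456578185/738978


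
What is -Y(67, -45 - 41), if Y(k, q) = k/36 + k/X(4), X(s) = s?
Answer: -335/18 ≈ -18.611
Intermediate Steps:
Y(k, q) = 5*k/18 (Y(k, q) = k/36 + k/4 = 5*k/18)
-Y(67, -45 - 41) = -5*67/18 = -1*335/18 = -335/18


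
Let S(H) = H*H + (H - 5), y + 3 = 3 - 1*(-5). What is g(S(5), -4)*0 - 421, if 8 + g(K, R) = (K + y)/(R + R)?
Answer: -421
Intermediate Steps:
y = 5 (y = -3 + (3 - 1*(-5)) = -3 + (3 + 5) = -3 + 8 = 5)
S(H) = -5 + H + H² (S(H) = H² + (-5 + H) = -5 + H + H²)
g(K, R) = -8 + (5 + K)/(2*R) (g(K, R) = -8 + (K + 5)/(R + R) = -8 + (5 + K)/((2*R)) = -8 + (5 + K)*(1/(2*R)) = -8 + (5 + K)/(2*R))
g(S(5), -4)*0 - 421 = ((½)*(5 + (-5 + 5 + 5²) - 16*(-4))/(-4))*0 - 421 = ((½)*(-¼)*(5 + (-5 + 5 + 25) + 64))*0 - 421 = ((½)*(-¼)*(5 + 25 + 64))*0 - 421 = ((½)*(-¼)*94)*0 - 421 = -47/4*0 - 421 = 0 - 421 = -421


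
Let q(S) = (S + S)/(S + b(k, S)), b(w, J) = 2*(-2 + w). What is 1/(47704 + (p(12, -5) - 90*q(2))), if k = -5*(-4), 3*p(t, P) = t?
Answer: 19/906272 ≈ 2.0965e-5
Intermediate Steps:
p(t, P) = t/3
k = 20
b(w, J) = -4 + 2*w
q(S) = 2*S/(36 + S) (q(S) = (S + S)/(S + (-4 + 2*20)) = (2*S)/(S + (-4 + 40)) = (2*S)/(S + 36) = (2*S)/(36 + S) = 2*S/(36 + S))
1/(47704 + (p(12, -5) - 90*q(2))) = 1/(47704 + ((⅓)*12 - 180*2/(36 + 2))) = 1/(47704 + (4 - 180*2/38)) = 1/(47704 + (4 - 90*2/19)) = 1/(47704 + (4 - 180/19)) = 1/(47704 - 104/19) = 1/(906272/19) = 19/906272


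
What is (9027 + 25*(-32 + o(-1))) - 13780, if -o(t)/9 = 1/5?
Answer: -5598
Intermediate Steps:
o(t) = -9/5
(9027 + 25*(-32 + o(-1))) - 13780 = (9027 + 25*(-32 - 9/5)) - 13780 = (9027 + 25*(-169/5)) - 13780 = (9027 - 845) - 13780 = 8182 - 13780 = -5598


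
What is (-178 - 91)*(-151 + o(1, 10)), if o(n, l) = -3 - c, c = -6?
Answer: 39812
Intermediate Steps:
o(n, l) = 3 (o(n, l) = -3 - 1*(-6) = -3 + 6 = 3)
(-178 - 91)*(-151 + o(1, 10)) = (-178 - 91)*(-151 + 3) = -269*(-148) = 39812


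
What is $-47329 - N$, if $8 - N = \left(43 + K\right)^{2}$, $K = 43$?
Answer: $-39941$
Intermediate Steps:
$N = -7388$ ($N = 8 - \left(43 + 43\right)^{2} = 8 - 86^{2} = 8 - 7396 = -7388$)
$-47329 - N = -47329 - -7388 = -47329 + 7388 = -39941$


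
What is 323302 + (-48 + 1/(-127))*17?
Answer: 40955705/127 ≈ 3.2249e+5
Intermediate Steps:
323302 + (-48 + 1/(-127))*17 = 323302 + (-48 - 1/127)*17 = 323302 - 6097/127*17 = 323302 - 103649/127 = 40955705/127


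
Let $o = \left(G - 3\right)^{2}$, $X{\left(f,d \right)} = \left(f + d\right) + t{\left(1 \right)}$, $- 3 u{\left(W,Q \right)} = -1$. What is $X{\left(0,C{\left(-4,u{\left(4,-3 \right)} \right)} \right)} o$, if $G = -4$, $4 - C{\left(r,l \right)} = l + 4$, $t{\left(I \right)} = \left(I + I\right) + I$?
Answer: $\frac{392}{3} \approx 130.67$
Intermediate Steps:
$u{\left(W,Q \right)} = \frac{1}{3}$ ($u{\left(W,Q \right)} = \left(- \frac{1}{3}\right) \left(-1\right) = \frac{1}{3}$)
$t{\left(I \right)} = 3 I$ ($t{\left(I \right)} = 2 I + I = 3 I$)
$C{\left(r,l \right)} = - l$ ($C{\left(r,l \right)} = 4 - \left(l + 4\right) = 4 - \left(4 + l\right) = - l$)
$X{\left(f,d \right)} = 3 + d + f$ ($X{\left(f,d \right)} = \left(f + d\right) + 3 \cdot 1 = \left(d + f\right) + 3 = 3 + d + f$)
$o = 49$ ($o = \left(-4 - 3\right)^{2} = \left(-7\right)^{2} = 49$)
$X{\left(0,C{\left(-4,u{\left(4,-3 \right)} \right)} \right)} o = \left(3 - \frac{1}{3} + 0\right) 49 = \frac{8}{3} \cdot 49 = \frac{392}{3}$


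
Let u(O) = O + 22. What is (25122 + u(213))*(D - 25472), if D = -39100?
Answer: -1637352204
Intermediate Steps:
u(O) = 22 + O
(25122 + u(213))*(D - 25472) = (25122 + (22 + 213))*(-39100 - 25472) = (25122 + 235)*(-64572) = 25357*(-64572) = -1637352204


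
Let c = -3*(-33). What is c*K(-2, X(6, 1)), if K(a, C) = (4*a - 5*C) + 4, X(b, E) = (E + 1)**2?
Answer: -2376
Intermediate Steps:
X(b, E) = (1 + E)**2
K(a, C) = 4 - 5*C + 4*a (K(a, C) = (-5*C + 4*a) + 4 = 4 - 5*C + 4*a)
c = 99
c*K(-2, X(6, 1)) = 99*(4 - 5*(1 + 1)**2 + 4*(-2)) = 99*(4 - 5*2**2 - 8) = 99*(4 - 5*4 - 8) = 99*(4 - 20 - 8) = 99*(-24) = -2376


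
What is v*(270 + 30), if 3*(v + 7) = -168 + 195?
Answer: 600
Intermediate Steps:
v = 2 (v = -7 + (-168 + 195)/3 = -7 + (⅓)*27 = -7 + 9 = 2)
v*(270 + 30) = 2*(270 + 30) = 2*300 = 600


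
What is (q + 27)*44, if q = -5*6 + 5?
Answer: 88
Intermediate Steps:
q = -25 (q = -30 + 5 = -25)
(q + 27)*44 = (-25 + 27)*44 = 2*44 = 88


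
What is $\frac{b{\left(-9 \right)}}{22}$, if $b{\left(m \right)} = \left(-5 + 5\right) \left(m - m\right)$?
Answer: $0$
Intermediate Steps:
$b{\left(m \right)} = 0$ ($b{\left(m \right)} = 0 \cdot 0 = 0$)
$\frac{b{\left(-9 \right)}}{22} = \frac{0}{22} = 0 \cdot \frac{1}{22} = 0$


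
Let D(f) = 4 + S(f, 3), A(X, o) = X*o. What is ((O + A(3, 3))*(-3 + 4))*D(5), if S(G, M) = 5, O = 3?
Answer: 108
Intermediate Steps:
D(f) = 9 (D(f) = 4 + 5 = 9)
((O + A(3, 3))*(-3 + 4))*D(5) = ((3 + 3*3)*(-3 + 4))*9 = ((3 + 9)*1)*9 = (12*1)*9 = 12*9 = 108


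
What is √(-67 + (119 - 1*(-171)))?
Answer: √223 ≈ 14.933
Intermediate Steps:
√(-67 + (119 - 1*(-171))) = √(-67 + (119 + 171)) = √(-67 + 290) = √223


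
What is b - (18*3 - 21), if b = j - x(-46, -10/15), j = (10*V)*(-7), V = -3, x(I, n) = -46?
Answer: 223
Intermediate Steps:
j = 210 (j = (10*(-3))*(-7) = -30*(-7) = 210)
b = 256 (b = 210 - 1*(-46) = 210 + 46 = 256)
b - (18*3 - 21) = 256 - (18*3 - 21) = 256 - (54 - 21) = 256 - 1*33 = 256 - 33 = 223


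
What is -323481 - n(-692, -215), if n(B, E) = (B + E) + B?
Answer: -321882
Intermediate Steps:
n(B, E) = E + 2*B
-323481 - n(-692, -215) = -323481 - (-215 + 2*(-692)) = -323481 - (-215 - 1384) = -323481 - 1*(-1599) = -323481 + 1599 = -321882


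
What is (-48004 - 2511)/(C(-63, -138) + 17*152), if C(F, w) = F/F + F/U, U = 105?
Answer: -252575/12922 ≈ -19.546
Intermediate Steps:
C(F, w) = 1 + F/105 (C(F, w) = F/F + F/105 = 1 + F*(1/105) = 1 + F/105)
(-48004 - 2511)/(C(-63, -138) + 17*152) = (-48004 - 2511)/((1 + (1/105)*(-63)) + 17*152) = -50515/((1 - ⅗) + 2584) = -50515/(⅖ + 2584) = -50515/12922/5 = -50515*5/12922 = -252575/12922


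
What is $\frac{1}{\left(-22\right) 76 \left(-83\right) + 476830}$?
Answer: $\frac{1}{615606} \approx 1.6244 \cdot 10^{-6}$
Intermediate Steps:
$\frac{1}{\left(-22\right) 76 \left(-83\right) + 476830} = \frac{1}{\left(-1672\right) \left(-83\right) + 476830} = \frac{1}{138776 + 476830} = \frac{1}{615606}$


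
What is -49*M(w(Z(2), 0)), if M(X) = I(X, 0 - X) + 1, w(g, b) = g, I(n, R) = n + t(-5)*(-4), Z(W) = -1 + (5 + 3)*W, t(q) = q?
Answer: -1764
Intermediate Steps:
Z(W) = -1 + 8*W
I(n, R) = 20 + n (I(n, R) = n - 5*(-4) = n + 20 = 20 + n)
M(X) = 21 + X (M(X) = (20 + X) + 1 = 21 + X)
-49*M(w(Z(2), 0)) = -49*(21 + (-1 + 8*2)) = -49*(21 + (-1 + 16)) = -49*(21 + 15) = -49*36 = -1764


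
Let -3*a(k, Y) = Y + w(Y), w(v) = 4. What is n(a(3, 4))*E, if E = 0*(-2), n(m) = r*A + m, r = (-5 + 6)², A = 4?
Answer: 0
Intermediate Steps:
r = 1 (r = 1² = 1)
a(k, Y) = -4/3 - Y/3 (a(k, Y) = -(Y + 4)/3 = -(4 + Y)/3 = -4/3 - Y/3)
n(m) = 4 + m (n(m) = 1*4 + m = 4 + m)
E = 0
n(a(3, 4))*E = (4 + (-4/3 - ⅓*4))*0 = (4 + (-4/3 - 4/3))*0 = (4 - 8/3)*0 = (4/3)*0 = 0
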